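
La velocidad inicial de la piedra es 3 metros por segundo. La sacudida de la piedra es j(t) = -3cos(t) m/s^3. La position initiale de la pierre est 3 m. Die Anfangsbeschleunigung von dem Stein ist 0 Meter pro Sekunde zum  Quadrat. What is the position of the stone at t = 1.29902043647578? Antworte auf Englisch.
We must find the integral of our jerk equation j(t) = -3·cos(t) 3 times. Taking ∫j(t)dt and applying a(0) = 0, we find a(t) = -3·sin(t). Finding the antiderivative of a(t) and using v(0) = 3: v(t) = 3·cos(t). The antiderivative of velocity, with x(0) = 3, gives position: x(t) = 3·sin(t) + 3. From the given position equation x(t) = 3·sin(t) + 3, we substitute t = 1.29902043647578 to get x = 5.88988707322581.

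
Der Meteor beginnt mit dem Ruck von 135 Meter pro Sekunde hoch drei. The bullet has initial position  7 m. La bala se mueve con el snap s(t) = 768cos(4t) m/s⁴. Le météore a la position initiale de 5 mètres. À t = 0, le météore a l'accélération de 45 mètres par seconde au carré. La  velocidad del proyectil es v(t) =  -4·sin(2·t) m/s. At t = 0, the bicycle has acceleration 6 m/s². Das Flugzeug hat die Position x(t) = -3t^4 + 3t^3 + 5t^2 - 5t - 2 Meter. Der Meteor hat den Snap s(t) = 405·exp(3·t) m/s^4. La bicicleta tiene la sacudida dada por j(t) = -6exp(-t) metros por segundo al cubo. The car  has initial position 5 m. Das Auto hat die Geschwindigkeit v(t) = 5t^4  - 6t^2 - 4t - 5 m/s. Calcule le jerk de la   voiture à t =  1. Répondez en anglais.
Starting from velocity v(t) = 5·t^4 - 6·t^2 - 4·t - 5, we take 2 derivatives. Taking d/dt of v(t), we find a(t) = 20·t^3 - 12·t - 4. The derivative of acceleration gives jerk: j(t) = 60·t^2 - 12. We have jerk j(t) = 60·t^2 - 12. Substituting t = 1: j(1) = 48.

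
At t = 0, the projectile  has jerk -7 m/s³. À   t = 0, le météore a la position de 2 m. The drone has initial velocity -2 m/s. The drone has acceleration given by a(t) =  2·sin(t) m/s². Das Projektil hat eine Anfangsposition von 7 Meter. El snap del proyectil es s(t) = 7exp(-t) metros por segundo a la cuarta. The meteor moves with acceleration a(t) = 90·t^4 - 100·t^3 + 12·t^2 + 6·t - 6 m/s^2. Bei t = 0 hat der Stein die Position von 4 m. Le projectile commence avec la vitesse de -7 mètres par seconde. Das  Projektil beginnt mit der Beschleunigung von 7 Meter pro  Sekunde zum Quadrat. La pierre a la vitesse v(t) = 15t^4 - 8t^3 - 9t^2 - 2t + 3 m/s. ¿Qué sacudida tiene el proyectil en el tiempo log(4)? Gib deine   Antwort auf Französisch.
En partant du snap s(t) = 7·exp(-t), nous prenons 1 intégrale. L'intégrale du snap, avec j(0) = -7, donne le jerk: j(t) = -7·exp(-t). De l'équation du jerk j(t) = -7·exp(-t), nous substituons t = log(4) pour obtenir j = -7/4.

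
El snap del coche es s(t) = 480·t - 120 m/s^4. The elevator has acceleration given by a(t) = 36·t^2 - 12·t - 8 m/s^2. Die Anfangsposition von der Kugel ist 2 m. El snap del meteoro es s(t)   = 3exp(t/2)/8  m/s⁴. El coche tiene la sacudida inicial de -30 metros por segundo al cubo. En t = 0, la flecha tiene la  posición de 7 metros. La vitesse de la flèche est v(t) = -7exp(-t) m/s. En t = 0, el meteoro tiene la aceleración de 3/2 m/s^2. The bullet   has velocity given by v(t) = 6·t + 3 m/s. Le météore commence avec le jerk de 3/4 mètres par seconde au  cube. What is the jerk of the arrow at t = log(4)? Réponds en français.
Pour résoudre ceci, nous devons prendre 2 dérivées de notre équation de la vitesse v(t) = -7·exp(-t). En prenant d/dt de v(t), nous trouvons a(t) = 7·exp(-t). En dérivant l'accélération, nous obtenons le jerk: j(t) = -7·exp(-t). Nous avons le jerk j(t) = -7·exp(-t). En substituant t = log(4): j(log(4)) = -7/4.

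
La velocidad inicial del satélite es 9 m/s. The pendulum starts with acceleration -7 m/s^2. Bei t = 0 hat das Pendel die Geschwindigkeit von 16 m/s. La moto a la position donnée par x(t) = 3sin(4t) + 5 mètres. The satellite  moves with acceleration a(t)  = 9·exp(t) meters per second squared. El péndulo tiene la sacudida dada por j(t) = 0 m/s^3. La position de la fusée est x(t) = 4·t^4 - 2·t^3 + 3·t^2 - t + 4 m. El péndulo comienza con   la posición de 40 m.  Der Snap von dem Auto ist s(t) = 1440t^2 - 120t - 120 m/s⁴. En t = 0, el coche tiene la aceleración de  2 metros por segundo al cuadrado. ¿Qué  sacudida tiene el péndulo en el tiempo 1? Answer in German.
Mit j(t) = 0 und Einsetzen von t = 1, finden wir j = 0.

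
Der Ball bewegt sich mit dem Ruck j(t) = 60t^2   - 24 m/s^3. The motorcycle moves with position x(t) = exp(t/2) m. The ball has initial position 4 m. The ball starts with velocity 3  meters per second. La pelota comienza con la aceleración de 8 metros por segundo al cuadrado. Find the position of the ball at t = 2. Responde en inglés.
We need to integrate our jerk equation j(t) = 60·t^2 - 24 3 times. The integral of jerk, with a(0) = 8, gives acceleration: a(t) = 20·t^3 - 24·t + 8. The antiderivative of acceleration is velocity. Using v(0) = 3, we get v(t) = 5·t^4 - 12·t^2 + 8·t + 3. Taking ∫v(t)dt and applying x(0) = 4, we find x(t) = t^5 - 4·t^3 + 4·t^2 + 3·t + 4. Using x(t) = t^5 - 4·t^3 + 4·t^2 + 3·t + 4 and substituting t = 2, we find x = 26.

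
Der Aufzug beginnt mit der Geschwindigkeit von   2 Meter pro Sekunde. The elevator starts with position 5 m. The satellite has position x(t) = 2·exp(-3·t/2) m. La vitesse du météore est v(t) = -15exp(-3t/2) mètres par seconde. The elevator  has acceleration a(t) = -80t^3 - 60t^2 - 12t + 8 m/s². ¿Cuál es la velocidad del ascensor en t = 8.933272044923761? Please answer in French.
En partant de l'accélération a(t) = -80·t^3 - 60·t^2 - 12·t + 8, nous prenons 1 intégrale. La primitive de l'accélération est la vitesse. En utilisant v(0) = 2, nous obtenons v(t) = -20·t^4 - 20·t^3 - 6·t^2 + 8·t + 2. Nous avons la vitesse v(t) = -20·t^4 - 20·t^3 - 6·t^2 + 8·t + 2. En substituant t = 8.933272044923761: v(8.933272044923761) = -142034.946131568.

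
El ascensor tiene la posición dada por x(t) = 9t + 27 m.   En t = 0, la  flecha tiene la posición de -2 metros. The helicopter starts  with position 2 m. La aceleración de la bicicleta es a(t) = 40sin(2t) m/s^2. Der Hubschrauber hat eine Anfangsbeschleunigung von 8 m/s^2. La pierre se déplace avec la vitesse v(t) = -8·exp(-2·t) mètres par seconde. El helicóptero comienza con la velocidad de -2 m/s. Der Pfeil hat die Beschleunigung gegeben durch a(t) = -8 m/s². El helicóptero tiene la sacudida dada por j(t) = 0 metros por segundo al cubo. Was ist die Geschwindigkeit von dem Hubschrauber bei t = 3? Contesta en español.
Necesitamos integrar nuestra ecuación de la sacudida j(t) = 0 2 veces. Integrando la sacudida y usando la condición inicial a(0) = 8, obtenemos a(t) = 8. La antiderivada de la aceleración, con v(0) = -2, da la velocidad: v(t) = 8·t - 2. Tenemos la velocidad v(t) = 8·t - 2. Sustituyendo t = 3: v(3) = 22.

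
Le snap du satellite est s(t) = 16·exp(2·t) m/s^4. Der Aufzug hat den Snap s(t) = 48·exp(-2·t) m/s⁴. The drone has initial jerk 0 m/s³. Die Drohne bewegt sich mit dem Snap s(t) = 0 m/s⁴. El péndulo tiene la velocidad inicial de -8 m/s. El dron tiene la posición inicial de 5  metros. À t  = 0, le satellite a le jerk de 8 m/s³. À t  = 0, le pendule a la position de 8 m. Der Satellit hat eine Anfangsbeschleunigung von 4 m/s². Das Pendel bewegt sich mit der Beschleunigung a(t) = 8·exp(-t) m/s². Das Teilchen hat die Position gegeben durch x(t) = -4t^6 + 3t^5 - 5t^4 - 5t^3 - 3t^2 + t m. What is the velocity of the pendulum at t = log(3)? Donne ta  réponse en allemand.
Um dies zu lösen, müssen wir 1 Stammfunktion unserer Gleichung für die Beschleunigung a(t) = 8·exp(-t) finden. Das Integral von der Beschleunigung ist die Geschwindigkeit. Mit v(0) = -8 erhalten wir v(t) = -8·exp(-t). Mit v(t) = -8·exp(-t) und Einsetzen von t = log(3), finden wir v = -8/3.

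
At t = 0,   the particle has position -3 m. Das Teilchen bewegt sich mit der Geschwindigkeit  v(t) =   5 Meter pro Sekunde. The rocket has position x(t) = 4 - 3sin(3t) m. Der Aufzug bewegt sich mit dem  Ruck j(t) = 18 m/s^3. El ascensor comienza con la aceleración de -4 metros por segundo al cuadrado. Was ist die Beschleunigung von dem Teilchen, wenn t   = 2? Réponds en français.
En partant de la vitesse v(t) = 5, nous prenons 1 dérivée. En dérivant la vitesse, nous obtenons l'accélération: a(t) = 0. En utilisant a(t) = 0 et en substituant t = 2, nous trouvons a = 0.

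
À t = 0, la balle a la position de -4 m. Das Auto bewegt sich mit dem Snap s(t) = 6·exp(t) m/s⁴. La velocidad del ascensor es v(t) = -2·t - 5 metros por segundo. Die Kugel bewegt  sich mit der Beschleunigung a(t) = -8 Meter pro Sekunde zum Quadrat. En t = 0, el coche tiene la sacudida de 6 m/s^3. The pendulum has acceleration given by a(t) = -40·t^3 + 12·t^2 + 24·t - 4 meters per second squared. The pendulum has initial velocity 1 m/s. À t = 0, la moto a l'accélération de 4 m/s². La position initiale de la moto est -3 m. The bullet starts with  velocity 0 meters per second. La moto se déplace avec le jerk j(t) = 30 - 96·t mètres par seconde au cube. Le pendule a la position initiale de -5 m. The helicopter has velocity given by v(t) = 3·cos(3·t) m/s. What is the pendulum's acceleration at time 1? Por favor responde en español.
Tenemos la aceleración a(t) = -40·t^3 + 12·t^2 + 24·t - 4. Sustituyendo t = 1: a(1) = -8.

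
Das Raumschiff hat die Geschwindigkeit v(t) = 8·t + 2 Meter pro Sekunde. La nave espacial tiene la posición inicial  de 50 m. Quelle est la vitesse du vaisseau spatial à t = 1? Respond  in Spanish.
De la ecuación de la velocidad v(t) = 8·t + 2, sustituimos t = 1 para obtener v = 10.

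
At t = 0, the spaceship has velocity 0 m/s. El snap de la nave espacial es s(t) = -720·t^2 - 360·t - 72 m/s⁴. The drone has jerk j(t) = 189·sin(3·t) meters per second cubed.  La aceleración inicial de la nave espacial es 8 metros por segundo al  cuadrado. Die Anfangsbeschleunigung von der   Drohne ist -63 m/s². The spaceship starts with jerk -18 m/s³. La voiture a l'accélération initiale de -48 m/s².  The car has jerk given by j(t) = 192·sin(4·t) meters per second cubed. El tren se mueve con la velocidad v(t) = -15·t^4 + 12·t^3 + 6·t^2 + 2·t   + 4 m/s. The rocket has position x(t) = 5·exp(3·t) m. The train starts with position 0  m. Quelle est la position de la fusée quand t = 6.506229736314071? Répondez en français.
En utilisant x(t) = 5·exp(3·t) et en substituant t = 6.506229736314071, nous trouvons x = 1499094537.87985.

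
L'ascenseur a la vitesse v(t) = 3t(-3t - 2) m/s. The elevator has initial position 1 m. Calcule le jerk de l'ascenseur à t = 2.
Nous devons dériver notre équation de la vitesse v(t) = 3·t·(-3·t - 2) 2 fois. En dérivant la vitesse, nous obtenons l'accélération: a(t) = -18·t - 6. En prenant d/dt de a(t), nous trouvons j(t) = -18. De l'équation du jerk j(t) = -18, nous substituons t = 2 pour obtenir j = -18.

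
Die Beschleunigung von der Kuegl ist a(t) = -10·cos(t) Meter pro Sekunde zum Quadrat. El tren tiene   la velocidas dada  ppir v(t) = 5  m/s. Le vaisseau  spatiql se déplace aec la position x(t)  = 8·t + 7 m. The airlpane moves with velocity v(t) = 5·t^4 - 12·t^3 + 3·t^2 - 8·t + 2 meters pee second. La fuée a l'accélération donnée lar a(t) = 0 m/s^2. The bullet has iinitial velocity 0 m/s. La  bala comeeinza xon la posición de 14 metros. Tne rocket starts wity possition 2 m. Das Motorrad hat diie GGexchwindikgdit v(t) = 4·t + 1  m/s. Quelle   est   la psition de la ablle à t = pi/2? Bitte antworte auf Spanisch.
Debemos encontrar la integral de nuestra ecuación de la aceleración a(t) = -10·cos(t) 2 veces. La antiderivada de la aceleración, con v(0) = 0, da la velocidad: v(t) = -10·sin(t). Integrando la velocidad y usando la condición inicial x(0) = 14, obtenemos x(t) = 10·cos(t) + 4. De la ecuación de la posición x(t) = 10·cos(t) + 4, sustituimos t = pi/2 para obtener x = 4.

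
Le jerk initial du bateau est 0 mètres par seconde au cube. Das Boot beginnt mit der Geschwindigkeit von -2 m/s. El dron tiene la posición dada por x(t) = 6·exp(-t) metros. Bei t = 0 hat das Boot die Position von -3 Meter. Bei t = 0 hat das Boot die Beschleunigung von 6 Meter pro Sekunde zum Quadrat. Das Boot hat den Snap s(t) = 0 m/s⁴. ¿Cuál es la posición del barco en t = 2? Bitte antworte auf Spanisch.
Debemos encontrar la integral de nuestra ecuación del snap s(t) = 0 4 veces. Tomando ∫s(t)dt y aplicando j(0) = 0, encontramos j(t) = 0. La integral de la sacudida es la aceleración. Usando a(0) = 6, obtenemos a(t) = 6. La integral de la aceleración, con v(0) = -2, da la velocidad: v(t) = 6·t - 2. La integral de la velocidad es la posición. Usando x(0) = -3, obtenemos x(t) = 3·t^2 - 2·t - 3. Usando x(t) = 3·t^2 - 2·t - 3 y sustituyendo t = 2, encontramos x = 5.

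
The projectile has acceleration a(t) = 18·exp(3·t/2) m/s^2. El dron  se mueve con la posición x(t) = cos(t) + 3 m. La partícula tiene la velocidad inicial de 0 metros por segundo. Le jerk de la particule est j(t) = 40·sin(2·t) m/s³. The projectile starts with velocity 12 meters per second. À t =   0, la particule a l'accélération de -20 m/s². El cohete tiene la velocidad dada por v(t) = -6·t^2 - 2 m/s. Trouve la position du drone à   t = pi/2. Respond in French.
Nous avons la position x(t) = cos(t) + 3. En substituant t = pi/2: x(pi/2) = 3.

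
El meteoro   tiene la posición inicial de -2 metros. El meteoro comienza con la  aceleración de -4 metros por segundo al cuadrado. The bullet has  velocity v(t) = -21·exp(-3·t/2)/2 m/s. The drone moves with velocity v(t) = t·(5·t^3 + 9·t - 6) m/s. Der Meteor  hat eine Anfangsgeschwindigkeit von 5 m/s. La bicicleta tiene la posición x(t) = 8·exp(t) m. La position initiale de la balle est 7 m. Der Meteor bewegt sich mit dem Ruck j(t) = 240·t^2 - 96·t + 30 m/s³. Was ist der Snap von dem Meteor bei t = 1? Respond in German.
Ausgehend von dem Ruck j(t) = 240·t^2 - 96·t + 30, nehmen wir 1 Ableitung. Mit d/dt von j(t) finden wir s(t) = 480·t - 96. Mit s(t) = 480·t - 96 und Einsetzen von t = 1, finden wir s = 384.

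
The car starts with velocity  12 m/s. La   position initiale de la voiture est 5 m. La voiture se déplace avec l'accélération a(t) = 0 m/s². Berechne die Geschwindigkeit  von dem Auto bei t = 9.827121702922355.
Wir müssen die Stammfunktion unserer Gleichung für die Beschleunigung a(t) = 0 1-mal finden. Mit ∫a(t)dt und Anwendung von v(0) = 12, finden wir v(t) = 12. Mit v(t) = 12 und Einsetzen von t = 9.827121702922355, finden wir v = 12.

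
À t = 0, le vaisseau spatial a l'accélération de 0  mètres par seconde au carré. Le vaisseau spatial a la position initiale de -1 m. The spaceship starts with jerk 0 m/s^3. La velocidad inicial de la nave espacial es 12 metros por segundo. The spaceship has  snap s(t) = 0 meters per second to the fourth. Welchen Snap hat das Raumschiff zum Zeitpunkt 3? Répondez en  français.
Nous avons le snap s(t) = 0. En substituant t = 3: s(3) = 0.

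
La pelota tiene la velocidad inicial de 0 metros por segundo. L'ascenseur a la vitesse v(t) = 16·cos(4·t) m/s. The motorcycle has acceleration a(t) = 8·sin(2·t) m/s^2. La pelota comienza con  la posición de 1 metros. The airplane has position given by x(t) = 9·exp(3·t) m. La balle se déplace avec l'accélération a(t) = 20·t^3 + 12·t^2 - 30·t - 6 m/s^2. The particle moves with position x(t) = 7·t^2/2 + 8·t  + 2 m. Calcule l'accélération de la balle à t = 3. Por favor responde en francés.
En utilisant a(t) = 20·t^3 + 12·t^2 - 30·t - 6 et en substituant t = 3, nous trouvons a = 552.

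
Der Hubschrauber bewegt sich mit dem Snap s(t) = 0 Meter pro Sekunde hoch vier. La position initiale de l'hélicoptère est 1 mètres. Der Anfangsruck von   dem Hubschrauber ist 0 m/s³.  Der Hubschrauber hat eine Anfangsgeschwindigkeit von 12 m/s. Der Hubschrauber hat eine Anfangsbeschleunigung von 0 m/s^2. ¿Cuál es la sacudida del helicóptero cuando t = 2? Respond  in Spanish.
Para resolver esto, necesitamos tomar 1 integral de nuestra ecuación del snap s(t) = 0. Integrando el snap y usando la condición inicial j(0) = 0, obtenemos j(t) = 0. Usando j(t) = 0 y sustituyendo t = 2, encontramos j = 0.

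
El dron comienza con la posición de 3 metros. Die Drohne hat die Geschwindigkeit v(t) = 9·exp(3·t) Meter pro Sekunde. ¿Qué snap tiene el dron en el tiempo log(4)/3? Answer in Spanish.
Debemos derivar nuestra ecuación de la velocidad v(t) = 9·exp(3·t) 3 veces. La derivada de la velocidad da la aceleración: a(t) = 27·exp(3·t). Derivando la aceleración, obtenemos la sacudida: j(t) = 81·exp(3·t). La derivada de la sacudida da el snap: s(t) = 243·exp(3·t). Tenemos el snap s(t) = 243·exp(3·t). Sustituyendo t = log(4)/3: s(log(4)/3) = 972.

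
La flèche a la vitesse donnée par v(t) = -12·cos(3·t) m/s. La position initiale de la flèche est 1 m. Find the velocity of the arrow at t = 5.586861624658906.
We have velocity v(t) = -12·cos(3·t). Substituting t = 5.586861624658906: v(5.586861624658906) = 5.94354358419665.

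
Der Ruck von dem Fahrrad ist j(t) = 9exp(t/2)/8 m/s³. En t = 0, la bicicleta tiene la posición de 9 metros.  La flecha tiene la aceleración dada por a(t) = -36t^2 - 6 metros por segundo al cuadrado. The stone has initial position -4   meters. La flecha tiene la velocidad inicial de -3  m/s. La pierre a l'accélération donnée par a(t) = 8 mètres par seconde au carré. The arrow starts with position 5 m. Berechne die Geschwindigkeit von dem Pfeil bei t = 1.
Um dies zu lösen, müssen wir 1 Integral unserer Gleichung für die Beschleunigung a(t) = -36·t^2 - 6 finden. Die Stammfunktion von der Beschleunigung, mit v(0) = -3, ergibt die Geschwindigkeit: v(t) = -12·t^3 - 6·t - 3. Aus der Gleichung für die Geschwindigkeit v(t) = -12·t^3 - 6·t - 3, setzen wir t = 1 ein und erhalten v = -21.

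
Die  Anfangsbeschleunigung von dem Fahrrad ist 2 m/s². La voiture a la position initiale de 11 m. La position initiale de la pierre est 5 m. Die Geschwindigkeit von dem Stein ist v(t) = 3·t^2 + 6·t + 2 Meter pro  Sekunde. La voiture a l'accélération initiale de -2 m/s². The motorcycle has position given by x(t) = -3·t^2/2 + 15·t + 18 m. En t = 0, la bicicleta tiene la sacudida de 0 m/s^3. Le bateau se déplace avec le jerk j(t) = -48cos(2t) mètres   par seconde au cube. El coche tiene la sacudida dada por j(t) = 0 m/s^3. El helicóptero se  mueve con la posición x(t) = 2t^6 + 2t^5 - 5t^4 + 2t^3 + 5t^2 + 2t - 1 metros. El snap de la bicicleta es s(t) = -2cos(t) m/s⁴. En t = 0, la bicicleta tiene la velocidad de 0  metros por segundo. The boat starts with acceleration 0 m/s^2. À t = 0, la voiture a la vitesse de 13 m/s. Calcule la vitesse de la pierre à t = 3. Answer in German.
Aus der Gleichung für die Geschwindigkeit v(t) = 3·t^2 + 6·t + 2, setzen wir t = 3 ein und erhalten v = 47.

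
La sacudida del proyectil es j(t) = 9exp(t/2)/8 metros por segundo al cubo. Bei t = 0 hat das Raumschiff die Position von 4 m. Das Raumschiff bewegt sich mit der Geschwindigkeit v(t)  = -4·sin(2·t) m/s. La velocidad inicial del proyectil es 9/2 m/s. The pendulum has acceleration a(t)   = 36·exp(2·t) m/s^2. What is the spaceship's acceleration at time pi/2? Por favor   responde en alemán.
Um dies zu lösen, müssen wir 1 Ableitung unserer Gleichung für die Geschwindigkeit v(t) = -4·sin(2·t) nehmen. Durch Ableiten von der Geschwindigkeit erhalten wir die Beschleunigung: a(t) = -8·cos(2·t). Aus der Gleichung für die Beschleunigung a(t) = -8·cos(2·t), setzen wir t = pi/2 ein und erhalten a = 8.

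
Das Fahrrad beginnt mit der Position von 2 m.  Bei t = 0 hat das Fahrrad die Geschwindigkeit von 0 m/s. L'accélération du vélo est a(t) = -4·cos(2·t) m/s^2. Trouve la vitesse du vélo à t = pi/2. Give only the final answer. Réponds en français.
La vitesse à t = pi/2 est v = 0.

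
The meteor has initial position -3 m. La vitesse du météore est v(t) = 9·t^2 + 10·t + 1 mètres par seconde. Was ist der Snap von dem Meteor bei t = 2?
Ausgehend von der Geschwindigkeit v(t) = 9·t^2 + 10·t + 1, nehmen wir 3 Ableitungen. Durch Ableiten von der Geschwindigkeit erhalten wir die Beschleunigung: a(t) = 18·t + 10. Mit d/dt von a(t) finden wir j(t) = 18. Mit d/dt von j(t) finden wir s(t) = 0. Aus der Gleichung für den Snap s(t) = 0, setzen wir t = 2 ein und erhalten s = 0.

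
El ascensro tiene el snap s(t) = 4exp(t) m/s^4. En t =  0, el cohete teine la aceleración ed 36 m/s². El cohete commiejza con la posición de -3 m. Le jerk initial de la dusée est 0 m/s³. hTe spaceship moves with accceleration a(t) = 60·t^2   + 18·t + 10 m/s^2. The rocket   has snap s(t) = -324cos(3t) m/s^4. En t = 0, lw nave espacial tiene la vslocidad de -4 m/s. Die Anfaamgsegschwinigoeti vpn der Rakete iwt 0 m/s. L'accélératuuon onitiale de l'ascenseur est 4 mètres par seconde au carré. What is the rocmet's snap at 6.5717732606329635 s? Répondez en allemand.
Wir haben den Snap s(t) = -324·cos(3·t). Durch Einsetzen von t = 6.5717732606329635: s(6.5717732606329635) = -209.970972145888.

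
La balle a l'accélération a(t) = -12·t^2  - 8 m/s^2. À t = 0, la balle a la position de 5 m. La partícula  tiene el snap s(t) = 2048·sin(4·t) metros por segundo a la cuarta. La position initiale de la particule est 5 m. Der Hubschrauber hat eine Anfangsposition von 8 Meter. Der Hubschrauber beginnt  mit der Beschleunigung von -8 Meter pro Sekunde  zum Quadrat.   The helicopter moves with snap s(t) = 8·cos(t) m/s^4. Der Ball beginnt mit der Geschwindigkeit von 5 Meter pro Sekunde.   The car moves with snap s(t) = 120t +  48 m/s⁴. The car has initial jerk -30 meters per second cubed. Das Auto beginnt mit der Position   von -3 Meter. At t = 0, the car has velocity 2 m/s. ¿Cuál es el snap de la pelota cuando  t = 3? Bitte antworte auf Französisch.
Pour résoudre ceci, nous devons prendre 2 dérivées de notre équation de l'accélération a(t) = -12·t^2 - 8. La dérivée de l'accélération donne le jerk: j(t) = -24·t. En prenant d/dt de j(t), nous trouvons s(t) = -24. Nous avons le snap s(t) = -24. En substituant t = 3: s(3) = -24.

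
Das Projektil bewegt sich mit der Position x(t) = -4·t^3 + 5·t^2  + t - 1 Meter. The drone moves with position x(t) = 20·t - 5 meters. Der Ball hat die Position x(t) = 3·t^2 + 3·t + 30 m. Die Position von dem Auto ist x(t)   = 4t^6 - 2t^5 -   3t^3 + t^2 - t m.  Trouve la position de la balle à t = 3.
Nous avons la position x(t) = 3·t^2 + 3·t + 30. En substituant t = 3: x(3) = 66.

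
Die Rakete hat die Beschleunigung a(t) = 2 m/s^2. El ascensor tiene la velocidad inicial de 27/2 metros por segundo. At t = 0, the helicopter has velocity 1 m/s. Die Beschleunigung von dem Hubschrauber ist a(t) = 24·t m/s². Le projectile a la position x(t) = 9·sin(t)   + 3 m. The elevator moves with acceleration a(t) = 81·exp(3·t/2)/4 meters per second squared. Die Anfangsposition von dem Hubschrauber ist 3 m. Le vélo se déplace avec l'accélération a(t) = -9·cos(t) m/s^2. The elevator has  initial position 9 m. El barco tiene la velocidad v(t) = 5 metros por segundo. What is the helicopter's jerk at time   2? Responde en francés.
Pour résoudre ceci, nous devons prendre 1 dérivée de notre équation de l'accélération a(t) = 24·t. En prenant d/dt de a(t), nous trouvons j(t) = 24. En utilisant j(t) = 24 et en substituant t = 2, nous trouvons j = 24.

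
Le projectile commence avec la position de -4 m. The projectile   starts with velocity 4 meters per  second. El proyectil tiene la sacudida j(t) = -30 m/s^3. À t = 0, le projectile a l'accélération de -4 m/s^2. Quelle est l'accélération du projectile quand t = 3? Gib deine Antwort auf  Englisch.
We must find the antiderivative of our jerk equation j(t) = -30 1 time. Taking ∫j(t)dt and applying a(0) = -4, we find a(t) = -30·t - 4. We have acceleration a(t) = -30·t - 4. Substituting t = 3: a(3) = -94.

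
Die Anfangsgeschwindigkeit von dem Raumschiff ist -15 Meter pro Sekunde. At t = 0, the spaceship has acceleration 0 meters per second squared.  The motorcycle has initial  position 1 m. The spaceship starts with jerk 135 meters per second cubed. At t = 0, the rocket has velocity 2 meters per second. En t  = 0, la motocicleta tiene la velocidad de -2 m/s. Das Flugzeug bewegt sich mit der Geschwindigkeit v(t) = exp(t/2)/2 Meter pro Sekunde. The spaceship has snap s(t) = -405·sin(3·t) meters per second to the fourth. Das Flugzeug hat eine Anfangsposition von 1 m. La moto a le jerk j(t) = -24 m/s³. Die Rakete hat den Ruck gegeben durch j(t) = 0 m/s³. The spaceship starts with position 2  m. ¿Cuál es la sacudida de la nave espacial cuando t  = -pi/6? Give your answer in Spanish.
Debemos encontrar la antiderivada de nuestra ecuación del snap s(t) = -405·sin(3·t) 1 vez. La antiderivada del snap es la sacudida. Usando j(0) = 135, obtenemos j(t) = 135·cos(3·t). Tenemos la sacudida j(t) = 135·cos(3·t). Sustituyendo t = -pi/6: j(-pi/6) = 0.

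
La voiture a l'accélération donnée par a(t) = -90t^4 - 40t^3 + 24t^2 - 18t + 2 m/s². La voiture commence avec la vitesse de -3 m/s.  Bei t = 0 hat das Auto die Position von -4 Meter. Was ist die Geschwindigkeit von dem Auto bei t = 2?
Wir müssen die Stammfunktion unserer Gleichung für die Beschleunigung a(t) = -90·t^4 - 40·t^3 + 24·t^2 - 18·t + 2 1-mal finden. Die Stammfunktion von der Beschleunigung, mit v(0) = -3, ergibt die Geschwindigkeit: v(t) = -18·t^5 - 10·t^4 + 8·t^3 - 9·t^2 + 2·t - 3. Mit v(t) = -18·t^5 - 10·t^4 + 8·t^3 - 9·t^2 + 2·t - 3 und Einsetzen von t = 2, finden wir v = -707.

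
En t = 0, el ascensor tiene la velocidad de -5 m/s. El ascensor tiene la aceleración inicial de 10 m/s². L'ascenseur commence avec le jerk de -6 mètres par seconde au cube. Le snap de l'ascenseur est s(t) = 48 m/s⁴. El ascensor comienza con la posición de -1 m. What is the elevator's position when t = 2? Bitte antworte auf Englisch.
We must find the integral of our snap equation s(t) = 48 4 times. Integrating snap and using the initial condition j(0) = -6, we get j(t) = 48·t - 6. Taking ∫j(t)dt and applying a(0) = 10, we find a(t) = 24·t^2 - 6·t + 10. The integral of acceleration, with v(0) = -5, gives velocity: v(t) = 8·t^3 - 3·t^2 + 10·t - 5. Taking ∫v(t)dt and applying x(0) = -1, we find x(t) = 2·t^4 - t^3 + 5·t^2 - 5·t - 1. From the given position equation x(t) = 2·t^4 - t^3 + 5·t^2 - 5·t - 1, we substitute t = 2 to get x = 33.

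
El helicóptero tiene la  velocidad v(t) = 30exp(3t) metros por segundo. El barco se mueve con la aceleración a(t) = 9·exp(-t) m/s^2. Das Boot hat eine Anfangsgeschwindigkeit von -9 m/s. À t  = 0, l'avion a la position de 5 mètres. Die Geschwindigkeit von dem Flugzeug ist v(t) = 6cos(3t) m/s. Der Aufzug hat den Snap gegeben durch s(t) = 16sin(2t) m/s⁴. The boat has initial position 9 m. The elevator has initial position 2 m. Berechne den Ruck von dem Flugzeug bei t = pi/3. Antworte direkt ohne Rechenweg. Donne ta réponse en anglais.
The answer is 54.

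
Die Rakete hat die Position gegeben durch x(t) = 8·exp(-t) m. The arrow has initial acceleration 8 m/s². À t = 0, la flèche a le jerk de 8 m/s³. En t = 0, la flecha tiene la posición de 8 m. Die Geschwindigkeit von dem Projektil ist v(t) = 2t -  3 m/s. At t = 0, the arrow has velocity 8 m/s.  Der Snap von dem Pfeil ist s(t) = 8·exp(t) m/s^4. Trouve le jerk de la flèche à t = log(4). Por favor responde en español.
Necesitamos integrar nuestra ecuación del snap s(t) = 8·exp(t) 1 vez. La integral del snap es la sacudida. Usando j(0) = 8, obtenemos j(t) = 8·exp(t). Usando j(t) = 8·exp(t) y sustituyendo t = log(4), encontramos j = 32.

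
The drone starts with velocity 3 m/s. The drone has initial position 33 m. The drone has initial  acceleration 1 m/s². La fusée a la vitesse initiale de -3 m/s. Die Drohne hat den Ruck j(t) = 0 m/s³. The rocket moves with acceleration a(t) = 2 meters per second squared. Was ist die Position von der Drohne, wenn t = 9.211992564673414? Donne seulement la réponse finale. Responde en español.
x(9.211992564673414) = 103.066381199819.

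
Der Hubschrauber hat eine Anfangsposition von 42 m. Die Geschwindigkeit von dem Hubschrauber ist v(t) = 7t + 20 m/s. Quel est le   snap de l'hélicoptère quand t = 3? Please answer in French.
En partant de la vitesse v(t) = 7·t + 20, nous prenons 3 dérivées. En dérivant la vitesse, nous obtenons l'accélération: a(t) = 7. En dérivant l'accélération, nous obtenons le jerk: j(t) = 0. En dérivant le jerk, nous obtenons le snap: s(t) = 0. Nous avons le snap s(t) = 0. En substituant t = 3: s(3) = 0.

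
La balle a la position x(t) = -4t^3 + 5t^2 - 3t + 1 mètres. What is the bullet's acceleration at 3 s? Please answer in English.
To solve this, we need to take 2 derivatives of our position equation x(t) = -4·t^3 + 5·t^2 - 3·t + 1. Differentiating position, we get velocity: v(t) = -12·t^2 + 10·t - 3. Differentiating velocity, we get acceleration: a(t) = 10 - 24·t. We have acceleration a(t) = 10 - 24·t. Substituting t = 3: a(3) = -62.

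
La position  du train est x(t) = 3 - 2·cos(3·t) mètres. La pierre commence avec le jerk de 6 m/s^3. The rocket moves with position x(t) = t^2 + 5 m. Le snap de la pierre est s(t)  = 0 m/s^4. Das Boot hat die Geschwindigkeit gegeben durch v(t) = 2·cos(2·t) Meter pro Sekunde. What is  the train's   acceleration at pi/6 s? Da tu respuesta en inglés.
To solve this, we need to take 2 derivatives of our position equation x(t) = 3 - 2·cos(3·t). The derivative of position gives velocity: v(t) = 6·sin(3·t). The derivative of velocity gives acceleration: a(t) = 18·cos(3·t). We have acceleration a(t) = 18·cos(3·t). Substituting t = pi/6: a(pi/6) = 0.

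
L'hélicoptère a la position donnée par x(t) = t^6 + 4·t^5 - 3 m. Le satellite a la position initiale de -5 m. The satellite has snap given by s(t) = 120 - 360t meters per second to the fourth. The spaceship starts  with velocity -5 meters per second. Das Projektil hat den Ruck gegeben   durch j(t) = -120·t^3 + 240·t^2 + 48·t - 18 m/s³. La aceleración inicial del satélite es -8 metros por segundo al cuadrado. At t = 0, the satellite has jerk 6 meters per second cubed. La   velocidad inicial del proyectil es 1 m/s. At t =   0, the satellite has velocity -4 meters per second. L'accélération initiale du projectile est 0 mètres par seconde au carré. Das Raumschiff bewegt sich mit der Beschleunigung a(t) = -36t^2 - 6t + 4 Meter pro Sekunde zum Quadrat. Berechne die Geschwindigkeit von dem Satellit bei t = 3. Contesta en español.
Necesitamos integrar nuestra ecuación del snap s(t) = 120 - 360·t 3 veces. Tomando ∫s(t)dt y aplicando j(0) = 6, encontramos j(t) = -180·t^2 + 120·t + 6. Integrando la sacudida y usando la condición inicial a(0) = -8, obtenemos a(t) = -60·t^3 + 60·t^2 + 6·t - 8. Tomando ∫a(t)dt y aplicando v(0) = -4, encontramos v(t) = -15·t^4 + 20·t^3 + 3·t^2 - 8·t - 4. De la ecuación de la velocidad v(t) = -15·t^4 + 20·t^3 + 3·t^2 - 8·t - 4, sustituimos t = 3 para obtener v = -676.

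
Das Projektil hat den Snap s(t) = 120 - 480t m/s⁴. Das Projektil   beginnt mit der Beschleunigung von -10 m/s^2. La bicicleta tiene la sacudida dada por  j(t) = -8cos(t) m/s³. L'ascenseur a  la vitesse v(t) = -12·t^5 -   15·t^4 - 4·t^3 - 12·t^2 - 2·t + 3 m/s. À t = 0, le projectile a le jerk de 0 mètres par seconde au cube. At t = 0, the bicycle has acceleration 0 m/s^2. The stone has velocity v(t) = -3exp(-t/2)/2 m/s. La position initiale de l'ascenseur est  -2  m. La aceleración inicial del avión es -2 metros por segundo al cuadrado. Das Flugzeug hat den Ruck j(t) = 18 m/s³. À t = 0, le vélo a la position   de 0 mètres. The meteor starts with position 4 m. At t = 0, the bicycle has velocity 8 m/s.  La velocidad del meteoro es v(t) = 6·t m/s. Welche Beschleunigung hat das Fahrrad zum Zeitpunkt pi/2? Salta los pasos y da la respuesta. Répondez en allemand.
Die Antwort ist -8.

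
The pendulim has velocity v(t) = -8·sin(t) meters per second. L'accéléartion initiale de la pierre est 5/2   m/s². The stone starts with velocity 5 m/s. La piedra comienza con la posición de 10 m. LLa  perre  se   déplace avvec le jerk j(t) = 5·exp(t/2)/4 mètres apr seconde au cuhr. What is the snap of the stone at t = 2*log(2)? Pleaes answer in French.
En partant du jerk j(t) = 5·exp(t/2)/4, nous prenons 1 dérivée. En prenant d/dt de j(t), nous trouvons s(t) = 5·exp(t/2)/8. En utilisant s(t) = 5·exp(t/2)/8 et en substituant t = 2*log(2), nous trouvons s = 5/4.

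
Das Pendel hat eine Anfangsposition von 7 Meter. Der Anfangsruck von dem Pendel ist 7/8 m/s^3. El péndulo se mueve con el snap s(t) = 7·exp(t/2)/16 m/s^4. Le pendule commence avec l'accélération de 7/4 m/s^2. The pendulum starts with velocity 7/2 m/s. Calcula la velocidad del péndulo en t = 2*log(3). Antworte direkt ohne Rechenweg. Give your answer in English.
The answer is 21/2.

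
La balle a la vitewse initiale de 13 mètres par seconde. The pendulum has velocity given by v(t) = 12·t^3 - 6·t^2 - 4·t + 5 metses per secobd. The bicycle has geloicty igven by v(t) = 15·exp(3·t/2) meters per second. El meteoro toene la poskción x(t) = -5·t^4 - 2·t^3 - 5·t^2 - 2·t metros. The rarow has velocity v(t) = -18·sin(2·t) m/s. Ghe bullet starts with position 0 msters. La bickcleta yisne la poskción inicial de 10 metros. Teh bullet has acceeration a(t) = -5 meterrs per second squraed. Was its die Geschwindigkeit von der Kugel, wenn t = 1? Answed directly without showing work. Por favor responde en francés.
La vitesse à t = 1 est v = 8.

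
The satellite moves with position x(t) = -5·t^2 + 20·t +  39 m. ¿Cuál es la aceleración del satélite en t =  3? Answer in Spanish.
Para resolver esto, necesitamos tomar 2 derivadas de nuestra ecuación de la posición x(t) = -5·t^2 + 20·t + 39. La derivada de la posición da la velocidad: v(t) = 20 - 10·t. Derivando la velocidad, obtenemos la aceleración: a(t) = -10. Tenemos la aceleración a(t) = -10. Sustituyendo t = 3: a(3) = -10.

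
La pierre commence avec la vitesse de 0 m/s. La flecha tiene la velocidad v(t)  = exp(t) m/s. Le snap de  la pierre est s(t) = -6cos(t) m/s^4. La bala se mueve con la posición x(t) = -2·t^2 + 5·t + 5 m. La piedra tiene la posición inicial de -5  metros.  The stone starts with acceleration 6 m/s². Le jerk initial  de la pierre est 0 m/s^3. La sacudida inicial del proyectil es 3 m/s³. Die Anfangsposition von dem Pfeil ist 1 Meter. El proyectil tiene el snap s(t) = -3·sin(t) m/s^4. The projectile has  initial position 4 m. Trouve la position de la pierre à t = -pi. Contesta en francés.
En partant du snap s(t) = -6·cos(t), nous prenons 4 intégrales. La primitive du snap est le jerk. En utilisant j(0) = 0, nous obtenons j(t) = -6·sin(t). L'intégrale du jerk est l'accélération. En utilisant a(0) = 6, nous obtenons a(t) = 6·cos(t). La primitive de l'accélération, avec v(0) = 0, donne la vitesse: v(t) = 6·sin(t). La primitive de la vitesse est la position. En utilisant x(0) = -5, nous obtenons x(t) = 1 - 6·cos(t). Nous avons la position x(t) = 1 - 6·cos(t). En substituant t = -pi: x(-pi) = 7.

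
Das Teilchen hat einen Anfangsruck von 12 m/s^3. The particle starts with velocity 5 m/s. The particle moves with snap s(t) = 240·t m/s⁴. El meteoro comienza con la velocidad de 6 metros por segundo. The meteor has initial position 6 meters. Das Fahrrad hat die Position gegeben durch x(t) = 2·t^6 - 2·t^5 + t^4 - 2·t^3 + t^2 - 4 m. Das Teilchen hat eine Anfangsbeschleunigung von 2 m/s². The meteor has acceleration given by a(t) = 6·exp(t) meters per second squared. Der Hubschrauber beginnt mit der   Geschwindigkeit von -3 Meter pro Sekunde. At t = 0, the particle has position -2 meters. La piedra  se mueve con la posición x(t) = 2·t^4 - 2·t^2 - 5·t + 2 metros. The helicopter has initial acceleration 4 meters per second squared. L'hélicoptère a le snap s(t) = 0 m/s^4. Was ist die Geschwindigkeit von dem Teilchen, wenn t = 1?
Wir müssen unsere Gleichung für den Snap s(t) = 240·t 3-mal integrieren. Die Stammfunktion von dem Snap, mit j(0) = 12, ergibt den Ruck: j(t) = 120·t^2 + 12. Das Integral von dem Ruck ist die Beschleunigung. Mit a(0) = 2 erhalten wir a(t) = 40·t^3 + 12·t + 2. Mit ∫a(t)dt und Anwendung von v(0) = 5, finden wir v(t) = 10·t^4 + 6·t^2 + 2·t + 5. Mit v(t) = 10·t^4 + 6·t^2 + 2·t + 5 und Einsetzen von t = 1, finden wir v = 23.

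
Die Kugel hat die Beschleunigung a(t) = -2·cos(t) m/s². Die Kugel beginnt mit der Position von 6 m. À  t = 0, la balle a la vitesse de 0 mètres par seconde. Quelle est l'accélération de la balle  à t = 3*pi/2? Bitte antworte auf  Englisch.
Using a(t) = -2·cos(t) and substituting t = 3*pi/2, we find a = 0.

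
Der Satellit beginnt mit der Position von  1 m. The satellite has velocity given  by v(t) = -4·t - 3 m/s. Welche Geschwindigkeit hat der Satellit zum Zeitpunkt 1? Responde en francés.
Nous avons la vitesse v(t) = -4·t - 3. En substituant t = 1: v(1) = -7.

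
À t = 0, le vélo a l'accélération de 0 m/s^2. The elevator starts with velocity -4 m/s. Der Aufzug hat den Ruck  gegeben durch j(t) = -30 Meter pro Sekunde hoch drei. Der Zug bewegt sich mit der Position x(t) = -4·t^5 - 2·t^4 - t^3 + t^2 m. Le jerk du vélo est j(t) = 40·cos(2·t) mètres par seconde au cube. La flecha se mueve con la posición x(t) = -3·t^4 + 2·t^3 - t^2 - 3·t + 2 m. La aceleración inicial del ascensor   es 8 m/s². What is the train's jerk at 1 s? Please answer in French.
Pour résoudre ceci, nous devons prendre 3 dérivées de notre équation de la position x(t) = -4·t^5 - 2·t^4 - t^3 + t^2. La dérivée de la position donne la vitesse: v(t) = -20·t^4 - 8·t^3 - 3·t^2 + 2·t. La dérivée de la vitesse donne l'accélération: a(t) = -80·t^3 - 24·t^2 - 6·t + 2. En prenant d/dt de a(t), nous trouvons j(t) = -240·t^2 - 48·t - 6. En utilisant j(t) = -240·t^2 - 48·t - 6 et en substituant t = 1, nous trouvons j = -294.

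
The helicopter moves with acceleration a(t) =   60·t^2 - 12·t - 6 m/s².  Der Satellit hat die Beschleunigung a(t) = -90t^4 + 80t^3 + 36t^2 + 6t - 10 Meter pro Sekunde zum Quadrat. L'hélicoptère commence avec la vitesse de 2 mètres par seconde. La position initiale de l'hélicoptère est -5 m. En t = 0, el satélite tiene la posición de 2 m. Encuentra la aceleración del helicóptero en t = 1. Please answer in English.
We have acceleration a(t) = 60·t^2 - 12·t - 6. Substituting t = 1: a(1) = 42.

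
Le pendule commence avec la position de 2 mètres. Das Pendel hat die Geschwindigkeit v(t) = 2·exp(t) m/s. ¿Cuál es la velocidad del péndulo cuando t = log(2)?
Usando v(t) = 2·exp(t) y sustituyendo t = log(2), encontramos v = 4.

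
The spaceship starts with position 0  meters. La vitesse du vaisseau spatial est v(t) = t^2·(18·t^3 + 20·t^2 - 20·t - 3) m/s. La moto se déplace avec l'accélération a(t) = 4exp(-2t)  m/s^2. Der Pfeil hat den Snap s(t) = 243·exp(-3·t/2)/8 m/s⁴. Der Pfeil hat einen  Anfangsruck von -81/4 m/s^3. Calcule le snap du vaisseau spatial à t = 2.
Nous devons dériver notre équation de la vitesse v(t) = t^2·(18·t^3 + 20·t^2 - 20·t - 3) 3 fois. La dérivée de la vitesse donne l'accélération: a(t) = t^2·(54·t^2 + 40·t - 20) + 2·t·(18·t^3 + 20·t^2 - 20·t - 3). En dérivant l'accélération, nous obtenons le jerk: j(t) = 36·t^3 + t^2·(108·t + 40) + 40·t^2 + 4·t·(54·t^2 + 40·t - 20) - 40·t - 6. En dérivant le jerk, nous obtenons le snap: s(t) = 432·t^2 + 6·t·(108·t + 40) + 240·t - 120. Nous avons le snap s(t) = 432·t^2 + 6·t·(108·t + 40) + 240·t - 120. En substituant t = 2: s(2) = 5160.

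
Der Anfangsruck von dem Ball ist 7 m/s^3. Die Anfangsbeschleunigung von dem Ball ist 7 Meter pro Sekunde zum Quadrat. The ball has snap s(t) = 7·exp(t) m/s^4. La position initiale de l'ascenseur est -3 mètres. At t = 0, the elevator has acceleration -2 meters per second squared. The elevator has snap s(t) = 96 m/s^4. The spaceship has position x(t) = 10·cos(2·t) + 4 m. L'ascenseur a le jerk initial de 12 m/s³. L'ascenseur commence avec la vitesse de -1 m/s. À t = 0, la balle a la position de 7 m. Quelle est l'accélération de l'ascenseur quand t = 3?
En partant du snap s(t) = 96, nous prenons 2 primitives. En intégrant le snap et en utilisant la condition initiale j(0) = 12, nous obtenons j(t) = 96·t + 12. La primitive du jerk est l'accélération. En utilisant a(0) = -2, nous obtenons a(t) = 48·t^2 + 12·t - 2. Nous avons l'accélération a(t) = 48·t^2 + 12·t - 2. En substituant t = 3: a(3) = 466.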